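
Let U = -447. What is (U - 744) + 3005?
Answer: 1814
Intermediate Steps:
(U - 744) + 3005 = (-447 - 744) + 3005 = -1191 + 3005 = 1814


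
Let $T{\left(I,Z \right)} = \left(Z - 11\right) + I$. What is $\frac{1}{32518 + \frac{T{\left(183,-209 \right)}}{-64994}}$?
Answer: $\frac{64994}{2113474929} \approx 3.0752 \cdot 10^{-5}$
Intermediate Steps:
$T{\left(I,Z \right)} = -11 + I + Z$ ($T{\left(I,Z \right)} = \left(-11 + Z\right) + I = -11 + I + Z$)
$\frac{1}{32518 + \frac{T{\left(183,-209 \right)}}{-64994}} = \frac{1}{32518 + \frac{-11 + 183 - 209}{-64994}} = \frac{1}{32518 - - \frac{37}{64994}} = \frac{1}{32518 + \frac{37}{64994}} = \frac{1}{\frac{2113474929}{64994}} = \frac{64994}{2113474929}$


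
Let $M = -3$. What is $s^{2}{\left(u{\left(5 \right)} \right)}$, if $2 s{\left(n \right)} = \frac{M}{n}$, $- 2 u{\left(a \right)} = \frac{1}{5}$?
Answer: $225$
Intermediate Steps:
$u{\left(a \right)} = - \frac{1}{10}$ ($u{\left(a \right)} = - \frac{1}{2 \cdot 5} = \left(- \frac{1}{2}\right) \frac{1}{5} = - \frac{1}{10}$)
$s{\left(n \right)} = - \frac{3}{2 n}$ ($s{\left(n \right)} = \frac{\left(-3\right) \frac{1}{n}}{2} = - \frac{3}{2 n}$)
$s^{2}{\left(u{\left(5 \right)} \right)} = \left(- \frac{3}{2 \left(- \frac{1}{10}\right)}\right)^{2} = \left(\left(- \frac{3}{2}\right) \left(-10\right)\right)^{2} = 15^{2} = 225$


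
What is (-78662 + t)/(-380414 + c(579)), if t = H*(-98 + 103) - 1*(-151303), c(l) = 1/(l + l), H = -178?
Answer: -83087658/440519411 ≈ -0.18861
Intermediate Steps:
c(l) = 1/(2*l)
t = 150413 (t = -178*(-98 + 103) - 1*(-151303) = -178*5 + 151303 = -890 + 151303 = 150413)
(-78662 + t)/(-380414 + c(579)) = (-78662 + 150413)/(-380414 + (½)/579) = 71751/(-380414 + (½)*(1/579)) = 71751/(-380414 + 1/1158) = 71751/(-440519411/1158) = 71751*(-1158/440519411) = -83087658/440519411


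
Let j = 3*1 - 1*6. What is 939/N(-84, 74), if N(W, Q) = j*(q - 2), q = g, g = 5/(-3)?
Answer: 939/11 ≈ 85.364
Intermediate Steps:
j = -3 (j = 3 - 6 = -3)
g = -5/3 (g = 5*(-1/3) = -5/3 ≈ -1.6667)
q = -5/3 ≈ -1.6667
N(W, Q) = 11 (N(W, Q) = -3*(-5/3 - 2) = -3*(-11/3) = 11)
939/N(-84, 74) = 939/11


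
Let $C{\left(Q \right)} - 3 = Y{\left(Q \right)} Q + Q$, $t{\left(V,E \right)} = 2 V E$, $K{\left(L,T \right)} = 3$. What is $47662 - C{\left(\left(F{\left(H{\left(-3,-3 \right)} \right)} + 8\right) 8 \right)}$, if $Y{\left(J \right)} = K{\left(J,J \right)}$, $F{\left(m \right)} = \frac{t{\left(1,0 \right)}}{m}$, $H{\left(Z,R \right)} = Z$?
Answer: $47403$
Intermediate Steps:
$t{\left(V,E \right)} = 2 E V$
$F{\left(m \right)} = 0$ ($F{\left(m \right)} = \frac{2 \cdot 0 \cdot 1}{m} = \frac{0}{m} = 0$)
$Y{\left(J \right)} = 3$
$C{\left(Q \right)} = 3 + 4 Q$ ($C{\left(Q \right)} = 3 + \left(3 Q + Q\right) = 3 + 4 Q$)
$47662 - C{\left(\left(F{\left(H{\left(-3,-3 \right)} \right)} + 8\right) 8 \right)} = 47662 - \left(3 + 4 \left(0 + 8\right) 8\right) = 47662 - \left(3 + 4 \cdot 8 \cdot 8\right) = 47662 - \left(3 + 4 \cdot 64\right) = 47662 - \left(3 + 256\right) = 47662 - 259 = 47403$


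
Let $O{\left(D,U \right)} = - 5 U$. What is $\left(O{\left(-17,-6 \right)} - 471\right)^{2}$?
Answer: $194481$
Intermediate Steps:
$\left(O{\left(-17,-6 \right)} - 471\right)^{2} = \left(\left(-5\right) \left(-6\right) - 471\right)^{2} = \left(30 - 471\right)^{2} = \left(-441\right)^{2} = 194481$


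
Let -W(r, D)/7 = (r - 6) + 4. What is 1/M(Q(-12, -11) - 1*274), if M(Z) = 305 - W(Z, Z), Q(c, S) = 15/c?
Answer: -4/6543 ≈ -0.00061134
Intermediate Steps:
W(r, D) = 14 - 7*r (W(r, D) = -7*((r - 6) + 4) = -7*((-6 + r) + 4) = -7*(-2 + r) = 14 - 7*r)
M(Z) = 291 + 7*Z (M(Z) = 305 - (14 - 7*Z) = 305 + (-14 + 7*Z) = 291 + 7*Z)
1/M(Q(-12, -11) - 1*274) = 1/(291 + 7*(15/(-12) - 1*274)) = 1/(291 + 7*(15*(-1/12) - 274)) = 1/(291 + 7*(-5/4 - 274)) = 1/(291 + 7*(-1101/4)) = 1/(291 - 7707/4) = 1/(-6543/4) = -4/6543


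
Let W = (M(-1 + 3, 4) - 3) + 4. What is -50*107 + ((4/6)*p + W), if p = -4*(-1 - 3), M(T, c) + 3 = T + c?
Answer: -16006/3 ≈ -5335.3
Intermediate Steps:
M(T, c) = -3 + T + c (M(T, c) = -3 + (T + c) = -3 + T + c)
p = 16 (p = -4*(-4) = 16)
W = 4 (W = ((-3 + (-1 + 3) + 4) - 3) + 4 = ((-3 + 2 + 4) - 3) + 4 = (3 - 3) + 4 = 0 + 4 = 4)
-50*107 + ((4/6)*p + W) = -50*107 + ((4/6)*16 + 4) = -5350 + ((4*(1/6))*16 + 4) = -5350 + ((2/3)*16 + 4) = -5350 + (32/3 + 4) = -5350 + 44/3 = -16006/3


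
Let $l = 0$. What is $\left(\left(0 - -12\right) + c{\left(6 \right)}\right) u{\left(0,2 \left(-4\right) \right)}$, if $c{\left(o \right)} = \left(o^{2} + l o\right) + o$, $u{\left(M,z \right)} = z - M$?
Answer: $-432$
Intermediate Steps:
$c{\left(o \right)} = o + o^{2}$ ($c{\left(o \right)} = \left(o^{2} + 0 o\right) + o = \left(o^{2} + 0\right) + o = o^{2} + o = o + o^{2}$)
$\left(\left(0 - -12\right) + c{\left(6 \right)}\right) u{\left(0,2 \left(-4\right) \right)} = \left(\left(0 - -12\right) + 6 \left(1 + 6\right)\right) \left(2 \left(-4\right) - 0\right) = \left(\left(0 + 12\right) + 6 \cdot 7\right) \left(-8 + 0\right) = \left(12 + 42\right) \left(-8\right) = 54 \left(-8\right) = -432$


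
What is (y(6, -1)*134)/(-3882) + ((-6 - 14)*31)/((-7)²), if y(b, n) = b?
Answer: -407706/31703 ≈ -12.860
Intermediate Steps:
(y(6, -1)*134)/(-3882) + ((-6 - 14)*31)/((-7)²) = (6*134)/(-3882) + ((-6 - 14)*31)/((-7)²) = 804*(-1/3882) - 20*31/49 = -134/647 - 620*1/49 = -134/647 - 620/49 = -407706/31703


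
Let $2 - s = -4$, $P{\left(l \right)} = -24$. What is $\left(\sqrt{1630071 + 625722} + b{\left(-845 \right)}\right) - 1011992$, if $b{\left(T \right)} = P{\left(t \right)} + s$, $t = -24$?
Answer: $-1012010 + \sqrt{2255793} \approx -1.0105 \cdot 10^{6}$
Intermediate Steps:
$s = 6$ ($s = 2 - -4 = 2 + 4 = 6$)
$b{\left(T \right)} = -18$ ($b{\left(T \right)} = -24 + 6 = -18$)
$\left(\sqrt{1630071 + 625722} + b{\left(-845 \right)}\right) - 1011992 = \left(\sqrt{1630071 + 625722} - 18\right) - 1011992 = \left(\sqrt{2255793} - 18\right) - 1011992 = \left(-18 + \sqrt{2255793}\right) - 1011992 = -1012010 + \sqrt{2255793}$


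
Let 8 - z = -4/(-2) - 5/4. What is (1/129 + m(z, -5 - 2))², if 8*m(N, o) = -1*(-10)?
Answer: 421201/266256 ≈ 1.5819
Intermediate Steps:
z = 29/4 (z = 8 - (-4/(-2) - 5/4) = 8 - (-4*(-½) - 5*¼) = 8 - (2 - 5/4) = 8 - 1*¾ = 8 - ¾ = 29/4 ≈ 7.2500)
m(N, o) = 5/4 (m(N, o) = (-1*(-10))/8 = (⅛)*10 = 5/4)
(1/129 + m(z, -5 - 2))² = (1/129 + 5/4)² = (649/516)² = 421201/266256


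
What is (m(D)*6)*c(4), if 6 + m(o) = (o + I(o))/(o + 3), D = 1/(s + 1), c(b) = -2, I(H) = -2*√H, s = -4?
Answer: 147/2 + 3*I*√3 ≈ 73.5 + 5.1962*I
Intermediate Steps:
D = -⅓ (D = 1/(-4 + 1) = 1/(-3) = -⅓ ≈ -0.33333)
m(o) = -6 + (o - 2*√o)/(3 + o) (m(o) = -6 + (o - 2*√o)/(o + 3) = -6 + (o - 2*√o)/(3 + o))
(m(D)*6)*c(4) = (((-18 - 5*(-⅓) - 2*I*√3/3)/(3 - ⅓))*6)*(-2) = (((-18 + 5/3 - 2*I*√3/3)/(8/3))*6)*(-2) = ((3*(-18 + 5/3 - 2*I*√3/3)/8)*6)*(-2) = ((3*(-49/3 - 2*I*√3/3)/8)*6)*(-2) = ((-49/8 - I*√3/4)*6)*(-2) = (-147/4 - 3*I*√3/2)*(-2) = 147/2 + 3*I*√3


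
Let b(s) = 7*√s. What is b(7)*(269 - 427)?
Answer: -1106*√7 ≈ -2926.2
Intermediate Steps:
b(7)*(269 - 427) = (7*√7)*(269 - 427) = (7*√7)*(-158) = -1106*√7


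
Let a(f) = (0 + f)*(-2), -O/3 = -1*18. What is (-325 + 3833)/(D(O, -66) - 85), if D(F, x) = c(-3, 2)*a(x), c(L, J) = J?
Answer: 3508/179 ≈ 19.598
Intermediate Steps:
O = 54 (O = -(-3)*18 = -3*(-18) = 54)
a(f) = -2*f (a(f) = f*(-2) = -2*f)
D(F, x) = -4*x (D(F, x) = 2*(-2*x) = -4*x)
(-325 + 3833)/(D(O, -66) - 85) = (-325 + 3833)/(-4*(-66) - 85) = 3508/(264 - 85) = 3508/179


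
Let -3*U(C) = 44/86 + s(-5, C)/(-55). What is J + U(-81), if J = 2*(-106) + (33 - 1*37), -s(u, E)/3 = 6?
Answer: -1534504/7095 ≈ -216.28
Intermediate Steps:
s(u, E) = -18 (s(u, E) = -3*6 = -18)
J = -216 (J = -212 + (33 - 37) = -212 - 4 = -216)
U(C) = -1984/7095 (U(C) = -(44/86 - 18/(-55))/3 = -(44*(1/86) - 18*(-1/55))/3 = -(22/43 + 18/55)/3 = -⅓*1984/2365 = -1984/7095)
J + U(-81) = -216 - 1984/7095 = -1534504/7095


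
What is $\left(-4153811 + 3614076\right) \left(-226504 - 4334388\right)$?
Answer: $2461673043620$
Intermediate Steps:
$\left(-4153811 + 3614076\right) \left(-226504 - 4334388\right) = \left(-539735\right) \left(-4560892\right) = 2461673043620$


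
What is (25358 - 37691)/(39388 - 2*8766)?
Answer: -12333/21856 ≈ -0.56428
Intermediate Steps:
(25358 - 37691)/(39388 - 2*8766) = -12333/(39388 - 17532) = -12333/21856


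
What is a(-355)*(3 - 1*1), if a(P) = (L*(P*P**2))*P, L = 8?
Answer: 254116810000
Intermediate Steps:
a(P) = 8*P**4 (a(P) = (8*(P*P**2))*P = (8*P**3)*P = 8*P**4)
a(-355)*(3 - 1*1) = (8*(-355)**4)*(3 - 1*1) = (8*15882300625)*(3 - 1) = 127058405000*2 = 254116810000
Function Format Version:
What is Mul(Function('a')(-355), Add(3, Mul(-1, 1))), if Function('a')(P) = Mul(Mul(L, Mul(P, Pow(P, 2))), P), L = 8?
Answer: 254116810000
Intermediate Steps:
Function('a')(P) = Mul(8, Pow(P, 4)) (Function('a')(P) = Mul(Mul(8, Mul(P, Pow(P, 2))), P) = Mul(Mul(8, Pow(P, 3)), P) = Mul(8, Pow(P, 4)))
Mul(Function('a')(-355), Add(3, Mul(-1, 1))) = Mul(Mul(8, Pow(-355, 4)), Add(3, Mul(-1, 1))) = Mul(Mul(8, 15882300625), Add(3, -1)) = Mul(127058405000, 2) = 254116810000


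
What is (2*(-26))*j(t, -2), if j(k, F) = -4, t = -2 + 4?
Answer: 208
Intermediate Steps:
t = 2
(2*(-26))*j(t, -2) = (2*(-26))*(-4) = -52*(-4) = 208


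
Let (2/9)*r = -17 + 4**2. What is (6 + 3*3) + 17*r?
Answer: -123/2 ≈ -61.500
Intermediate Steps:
r = -9/2 (r = 9*(-17 + 4**2)/2 = 9*(-17 + 16)/2 = (9/2)*(-1) = -9/2 ≈ -4.5000)
(6 + 3*3) + 17*r = (6 + 3*3) + 17*(-9/2) = (6 + 9) - 153/2 = 15 - 153/2 = -123/2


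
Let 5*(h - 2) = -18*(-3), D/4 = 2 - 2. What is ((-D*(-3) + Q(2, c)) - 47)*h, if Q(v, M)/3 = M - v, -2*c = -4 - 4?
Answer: -2624/5 ≈ -524.80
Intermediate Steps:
c = 4 (c = -(-4 - 4)/2 = -½*(-8) = 4)
Q(v, M) = -3*v + 3*M (Q(v, M) = 3*(M - v) = -3*v + 3*M)
D = 0 (D = 4*(2 - 2) = 4*0 = 0)
h = 64/5 (h = 2 + (-18*(-3))/5 = 2 + (⅕)*54 = 2 + 54/5 = 64/5 ≈ 12.800)
((-D*(-3) + Q(2, c)) - 47)*h = ((-1*0*(-3) + (-3*2 + 3*4)) - 47)*(64/5) = ((0*(-3) + (-6 + 12)) - 47)*(64/5) = ((0 + 6) - 47)*(64/5) = (6 - 47)*(64/5) = -41*64/5 = -2624/5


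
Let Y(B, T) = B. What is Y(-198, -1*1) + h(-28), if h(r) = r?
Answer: -226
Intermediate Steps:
Y(-198, -1*1) + h(-28) = -198 - 28 = -226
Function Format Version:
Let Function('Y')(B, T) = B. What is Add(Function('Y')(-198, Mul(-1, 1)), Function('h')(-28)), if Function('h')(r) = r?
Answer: -226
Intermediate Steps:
Add(Function('Y')(-198, Mul(-1, 1)), Function('h')(-28)) = Add(-198, -28) = -226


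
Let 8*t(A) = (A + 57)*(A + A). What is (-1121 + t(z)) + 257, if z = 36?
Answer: -27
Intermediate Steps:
t(A) = A*(57 + A)/4 (t(A) = ((A + 57)*(A + A))/8 = ((57 + A)*(2*A))/8 = (2*A*(57 + A))/8 = A*(57 + A)/4)
(-1121 + t(z)) + 257 = (-1121 + (¼)*36*(57 + 36)) + 257 = (-1121 + (¼)*36*93) + 257 = (-1121 + 837) + 257 = -284 + 257 = -27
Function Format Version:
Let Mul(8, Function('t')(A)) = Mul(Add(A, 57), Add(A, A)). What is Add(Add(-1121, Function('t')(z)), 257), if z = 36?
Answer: -27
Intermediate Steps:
Function('t')(A) = Mul(Rational(1, 4), A, Add(57, A)) (Function('t')(A) = Mul(Rational(1, 8), Mul(Add(A, 57), Add(A, A))) = Mul(Rational(1, 8), Mul(Add(57, A), Mul(2, A))) = Mul(Rational(1, 8), Mul(2, A, Add(57, A))) = Mul(Rational(1, 4), A, Add(57, A)))
Add(Add(-1121, Function('t')(z)), 257) = Add(Add(-1121, Mul(Rational(1, 4), 36, Add(57, 36))), 257) = Add(Add(-1121, Mul(Rational(1, 4), 36, 93)), 257) = Add(Add(-1121, 837), 257) = Add(-284, 257) = -27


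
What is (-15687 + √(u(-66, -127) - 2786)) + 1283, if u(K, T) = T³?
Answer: -14404 + I*√2051169 ≈ -14404.0 + 1432.2*I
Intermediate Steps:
(-15687 + √(u(-66, -127) - 2786)) + 1283 = (-15687 + √((-127)³ - 2786)) + 1283 = (-15687 + √(-2048383 - 2786)) + 1283 = (-15687 + √(-2051169)) + 1283 = (-15687 + I*√2051169) + 1283 = -14404 + I*√2051169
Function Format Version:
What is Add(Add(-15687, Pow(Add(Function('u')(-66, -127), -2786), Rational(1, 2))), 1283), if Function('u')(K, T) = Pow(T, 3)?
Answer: Add(-14404, Mul(I, Pow(2051169, Rational(1, 2)))) ≈ Add(-14404., Mul(1432.2, I))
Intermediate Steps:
Add(Add(-15687, Pow(Add(Function('u')(-66, -127), -2786), Rational(1, 2))), 1283) = Add(Add(-15687, Pow(Add(Pow(-127, 3), -2786), Rational(1, 2))), 1283) = Add(Add(-15687, Pow(Add(-2048383, -2786), Rational(1, 2))), 1283) = Add(Add(-15687, Pow(-2051169, Rational(1, 2))), 1283) = Add(Add(-15687, Mul(I, Pow(2051169, Rational(1, 2)))), 1283) = Add(-14404, Mul(I, Pow(2051169, Rational(1, 2))))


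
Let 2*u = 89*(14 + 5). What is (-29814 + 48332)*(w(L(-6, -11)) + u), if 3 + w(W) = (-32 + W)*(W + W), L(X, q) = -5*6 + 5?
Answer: 68377715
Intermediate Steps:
u = 1691/2 (u = (89*(14 + 5))/2 = (89*19)/2 = (1/2)*1691 = 1691/2 ≈ 845.50)
L(X, q) = -25 (L(X, q) = -30 + 5 = -25)
w(W) = -3 + 2*W*(-32 + W) (w(W) = -3 + (-32 + W)*(W + W) = -3 + (-32 + W)*(2*W) = -3 + 2*W*(-32 + W))
(-29814 + 48332)*(w(L(-6, -11)) + u) = (-29814 + 48332)*((-3 - 64*(-25) + 2*(-25)**2) + 1691/2) = 18518*((-3 + 1600 + 2*625) + 1691/2) = 18518*((-3 + 1600 + 1250) + 1691/2) = 18518*(2847 + 1691/2) = 18518*(7385/2) = 68377715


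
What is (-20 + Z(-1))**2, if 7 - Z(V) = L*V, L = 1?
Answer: 144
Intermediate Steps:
Z(V) = 7 - V
(-20 + Z(-1))**2 = (-20 + (7 - 1*(-1)))**2 = (-20 + (7 + 1))**2 = (-20 + 8)**2 = (-12)**2 = 144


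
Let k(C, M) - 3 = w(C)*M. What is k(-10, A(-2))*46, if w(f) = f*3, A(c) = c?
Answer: 2898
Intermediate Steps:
w(f) = 3*f
k(C, M) = 3 + 3*C*M (k(C, M) = 3 + (3*C)*M = 3 + 3*C*M)
k(-10, A(-2))*46 = (3 + 3*(-10)*(-2))*46 = (3 + 60)*46 = 63*46 = 2898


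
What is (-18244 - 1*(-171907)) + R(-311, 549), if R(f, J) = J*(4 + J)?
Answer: 457260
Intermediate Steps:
(-18244 - 1*(-171907)) + R(-311, 549) = (-18244 - 1*(-171907)) + 549*(4 + 549) = (-18244 + 171907) + 549*553 = 153663 + 303597 = 457260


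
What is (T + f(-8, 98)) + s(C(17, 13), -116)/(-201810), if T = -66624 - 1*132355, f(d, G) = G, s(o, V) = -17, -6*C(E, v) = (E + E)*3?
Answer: -40136174593/201810 ≈ -1.9888e+5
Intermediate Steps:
C(E, v) = -E (C(E, v) = -(E + E)*3/6 = -2*E*3/6 = -E)
T = -198979 (T = -66624 - 132355 = -198979)
(T + f(-8, 98)) + s(C(17, 13), -116)/(-201810) = (-198979 + 98) - 17/(-201810) = -198881 - 17*(-1/201810) = -198881 + 17/201810 = -40136174593/201810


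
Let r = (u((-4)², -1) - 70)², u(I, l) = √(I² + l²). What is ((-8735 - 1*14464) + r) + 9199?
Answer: -14000 + (70 - √257)² ≈ -11087.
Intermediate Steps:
r = (-70 + √257)² (r = (√(((-4)²)² + (-1)²) - 70)² = (√(16² + 1) - 70)² = (√(256 + 1) - 70)² = (√257 - 70)² = (-70 + √257)² ≈ 2912.6)
((-8735 - 1*14464) + r) + 9199 = ((-8735 - 1*14464) + (70 - √257)²) + 9199 = ((-8735 - 14464) + (70 - √257)²) + 9199 = (-23199 + (70 - √257)²) + 9199 = -14000 + (70 - √257)²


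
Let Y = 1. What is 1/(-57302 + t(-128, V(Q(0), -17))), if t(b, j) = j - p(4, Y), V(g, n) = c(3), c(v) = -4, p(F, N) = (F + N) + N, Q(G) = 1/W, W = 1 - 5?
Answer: -1/57312 ≈ -1.7448e-5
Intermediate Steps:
W = -4
Q(G) = -¼ (Q(G) = 1/(-4) = -¼)
p(F, N) = F + 2*N
V(g, n) = -4
t(b, j) = -6 + j (t(b, j) = j - (4 + 2*1) = j - (4 + 2) = j - 1*6 = j - 6 = -6 + j)
1/(-57302 + t(-128, V(Q(0), -17))) = 1/(-57302 + (-6 - 4)) = 1/(-57302 - 10) = 1/(-57312) = -1/57312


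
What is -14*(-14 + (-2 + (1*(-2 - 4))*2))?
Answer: 392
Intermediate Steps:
-14*(-14 + (-2 + (1*(-2 - 4))*2)) = -14*(-14 + (-2 + (1*(-6))*2)) = -14*(-14 + (-2 - 6*2)) = -14*(-14 + (-2 - 12)) = -14*(-14 - 14) = -14*(-28) = 392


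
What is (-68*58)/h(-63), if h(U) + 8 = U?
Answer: 3944/71 ≈ 55.549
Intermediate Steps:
h(U) = -8 + U
(-68*58)/h(-63) = (-68*58)/(-8 - 63) = -3944/(-71) = -3944*(-1/71) = 3944/71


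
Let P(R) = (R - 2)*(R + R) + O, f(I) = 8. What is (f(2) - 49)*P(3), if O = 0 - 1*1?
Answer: -205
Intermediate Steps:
O = -1 (O = 0 - 1 = -1)
P(R) = -1 + 2*R*(-2 + R) (P(R) = (R - 2)*(R + R) - 1 = (-2 + R)*(2*R) - 1 = 2*R*(-2 + R) - 1 = -1 + 2*R*(-2 + R))
(f(2) - 49)*P(3) = (8 - 49)*(-1 - 4*3 + 2*3**2) = -41*(-1 - 12 + 2*9) = -41*(-1 - 12 + 18) = -41*5 = -205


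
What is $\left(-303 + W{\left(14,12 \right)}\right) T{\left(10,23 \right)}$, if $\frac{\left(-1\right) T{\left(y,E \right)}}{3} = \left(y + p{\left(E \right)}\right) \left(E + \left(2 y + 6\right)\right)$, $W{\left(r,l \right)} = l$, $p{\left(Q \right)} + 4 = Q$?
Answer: $1240533$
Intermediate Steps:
$p{\left(Q \right)} = -4 + Q$
$T{\left(y,E \right)} = - 3 \left(-4 + E + y\right) \left(6 + E + 2 y\right)$ ($T{\left(y,E \right)} = - 3 \left(y + \left(-4 + E\right)\right) \left(E + \left(2 y + 6\right)\right) = - 3 \left(-4 + E + y\right) \left(E + \left(6 + 2 y\right)\right) = - 3 \left(-4 + E + y\right) \left(6 + E + 2 y\right)$)
$\left(-303 + W{\left(14,12 \right)}\right) T{\left(10,23 \right)} = \left(-303 + 12\right) \left(72 - 138 - 6 \cdot 10^{2} - 3 \cdot 23^{2} + 6 \cdot 10 - 207 \cdot 10\right) = - 291 \left(72 - 138 - 600 - 1587 + 60 - 2070\right) = \left(-291\right) \left(-4263\right) = 1240533$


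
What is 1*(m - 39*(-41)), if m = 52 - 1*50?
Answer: 1601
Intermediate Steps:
m = 2 (m = 52 - 50 = 2)
1*(m - 39*(-41)) = 1*(2 - 39*(-41)) = 1*(2 + 1599) = 1*1601 = 1601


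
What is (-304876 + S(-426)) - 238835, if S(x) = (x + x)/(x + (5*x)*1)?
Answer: -1631132/3 ≈ -5.4371e+5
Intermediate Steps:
S(x) = ⅓ (S(x) = (2*x)/(x + 5*x) = (2*x)/((6*x)) = (2*x)*(1/(6*x)) = ⅓)
(-304876 + S(-426)) - 238835 = (-304876 + ⅓) - 238835 = -914627/3 - 238835 = -1631132/3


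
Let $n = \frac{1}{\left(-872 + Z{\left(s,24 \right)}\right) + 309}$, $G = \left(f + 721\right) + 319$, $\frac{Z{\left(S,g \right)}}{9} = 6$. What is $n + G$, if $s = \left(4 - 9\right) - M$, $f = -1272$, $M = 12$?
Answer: $- \frac{118089}{509} \approx -232.0$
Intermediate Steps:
$s = -17$ ($s = \left(4 - 9\right) - 12 = -5 - 12 = -17$)
$Z{\left(S,g \right)} = 54$ ($Z{\left(S,g \right)} = 9 \cdot 6 = 54$)
$G = -232$ ($G = \left(-1272 + 721\right) + 319 = -551 + 319 = -232$)
$n = - \frac{1}{509}$ ($n = \frac{1}{\left(-872 + 54\right) + 309} = \frac{1}{-818 + 309} = \frac{1}{-509} = - \frac{1}{509} \approx -0.0019646$)
$n + G = - \frac{1}{509} - 232 = - \frac{118089}{509}$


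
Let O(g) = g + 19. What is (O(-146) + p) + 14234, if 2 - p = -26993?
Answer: 41102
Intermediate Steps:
O(g) = 19 + g
p = 26995 (p = 2 - 1*(-26993) = 2 + 26993 = 26995)
(O(-146) + p) + 14234 = ((19 - 146) + 26995) + 14234 = (-127 + 26995) + 14234 = 26868 + 14234 = 41102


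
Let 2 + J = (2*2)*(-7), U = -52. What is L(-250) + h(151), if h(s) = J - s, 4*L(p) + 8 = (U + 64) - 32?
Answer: -188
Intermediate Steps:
L(p) = -7 (L(p) = -2 + ((-52 + 64) - 32)/4 = -2 + (12 - 32)/4 = -2 + (1/4)*(-20) = -2 - 5 = -7)
J = -30 (J = -2 + (2*2)*(-7) = -2 + 4*(-7) = -2 - 28 = -30)
h(s) = -30 - s
L(-250) + h(151) = -7 + (-30 - 1*151) = -7 + (-30 - 151) = -7 - 181 = -188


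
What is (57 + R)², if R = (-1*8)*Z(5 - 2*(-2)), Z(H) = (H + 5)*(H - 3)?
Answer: 378225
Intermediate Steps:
Z(H) = (-3 + H)*(5 + H) (Z(H) = (5 + H)*(-3 + H) = (-3 + H)*(5 + H))
R = -672 (R = (-1*8)*(-15 + (5 - 2*(-2))² + 2*(5 - 2*(-2))) = -8*(-15 + (5 + 4)² + 2*(5 + 4)) = -8*(-15 + 9² + 2*9) = -8*(-15 + 81 + 18) = -8*84 = -672)
(57 + R)² = (57 - 672)² = (-615)² = 378225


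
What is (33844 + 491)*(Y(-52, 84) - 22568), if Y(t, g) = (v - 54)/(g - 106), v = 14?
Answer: -8522908380/11 ≈ -7.7481e+8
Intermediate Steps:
Y(t, g) = -40/(-106 + g) (Y(t, g) = (14 - 54)/(g - 106) = -40/(-106 + g))
(33844 + 491)*(Y(-52, 84) - 22568) = (33844 + 491)*(-40/(-106 + 84) - 22568) = 34335*(-40/(-22) - 22568) = 34335*(-40*(-1/22) - 22568) = 34335*(20/11 - 22568) = 34335*(-248228/11) = -8522908380/11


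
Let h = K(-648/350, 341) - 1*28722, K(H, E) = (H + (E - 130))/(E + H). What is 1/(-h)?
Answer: 59351/1704642821 ≈ 3.4817e-5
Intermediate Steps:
K(H, E) = (-130 + E + H)/(E + H) (K(H, E) = (H + (-130 + E))/(E + H) = (-130 + E + H)/(E + H))
h = -1704642821/59351 (h = (-130 + 341 - 648/350)/(341 - 648/350) - 1*28722 = (-130 + 341 - 648*1/350)/(341 - 648*1/350) - 28722 = (-130 + 341 - 324/175)/(341 - 324/175) - 28722 = (36601/175)/(59351/175) - 28722 = (175/59351)*(36601/175) - 28722 = 36601/59351 - 28722 = -1704642821/59351 ≈ -28721.)
1/(-h) = 1/(-1*(-1704642821/59351)) = 1/(1704642821/59351) = 59351/1704642821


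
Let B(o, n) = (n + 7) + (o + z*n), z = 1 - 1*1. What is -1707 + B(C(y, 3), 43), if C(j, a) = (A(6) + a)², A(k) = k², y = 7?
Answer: -136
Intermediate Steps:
z = 0 (z = 1 - 1 = 0)
C(j, a) = (36 + a)² (C(j, a) = (6² + a)² = (36 + a)²)
B(o, n) = 7 + n + o (B(o, n) = (n + 7) + (o + 0*n) = (7 + n) + (o + 0) = (7 + n) + o = 7 + n + o)
-1707 + B(C(y, 3), 43) = -1707 + (7 + 43 + (36 + 3)²) = -1707 + (7 + 43 + 39²) = -1707 + (7 + 43 + 1521) = -1707 + 1571 = -136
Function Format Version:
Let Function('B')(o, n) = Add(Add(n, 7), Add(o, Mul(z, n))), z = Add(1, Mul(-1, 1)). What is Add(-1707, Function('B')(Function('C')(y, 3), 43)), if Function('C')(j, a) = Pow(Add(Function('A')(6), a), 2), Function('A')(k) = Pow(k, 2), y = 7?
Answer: -136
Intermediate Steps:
z = 0 (z = Add(1, -1) = 0)
Function('C')(j, a) = Pow(Add(36, a), 2) (Function('C')(j, a) = Pow(Add(Pow(6, 2), a), 2) = Pow(Add(36, a), 2))
Function('B')(o, n) = Add(7, n, o) (Function('B')(o, n) = Add(Add(n, 7), Add(o, Mul(0, n))) = Add(Add(7, n), Add(o, 0)) = Add(Add(7, n), o) = Add(7, n, o))
Add(-1707, Function('B')(Function('C')(y, 3), 43)) = Add(-1707, Add(7, 43, Pow(Add(36, 3), 2))) = Add(-1707, Add(7, 43, Pow(39, 2))) = Add(-1707, Add(7, 43, 1521)) = Add(-1707, 1571) = -136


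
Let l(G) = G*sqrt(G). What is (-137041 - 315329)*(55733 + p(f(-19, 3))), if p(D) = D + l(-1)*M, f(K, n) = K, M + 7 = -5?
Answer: -25203342180 - 5428440*I ≈ -2.5203e+10 - 5.4284e+6*I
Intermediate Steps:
l(G) = G**(3/2)
M = -12 (M = -7 - 5 = -12)
p(D) = D + 12*I (p(D) = D + (-1)**(3/2)*(-12) = D - I*(-12) = D + 12*I)
(-137041 - 315329)*(55733 + p(f(-19, 3))) = (-137041 - 315329)*(55733 + (-19 + 12*I)) = -452370*(55714 + 12*I) = -25203342180 - 5428440*I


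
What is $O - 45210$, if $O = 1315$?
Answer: $-43895$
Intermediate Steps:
$O - 45210 = 1315 - 45210 = -43895$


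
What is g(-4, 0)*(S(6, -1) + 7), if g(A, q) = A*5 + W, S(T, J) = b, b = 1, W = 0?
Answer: -160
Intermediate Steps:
S(T, J) = 1
g(A, q) = 5*A (g(A, q) = A*5 + 0 = 5*A + 0 = 5*A)
g(-4, 0)*(S(6, -1) + 7) = (5*(-4))*(1 + 7) = -20*8 = -160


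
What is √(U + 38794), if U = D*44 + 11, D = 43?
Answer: √40697 ≈ 201.73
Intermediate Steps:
U = 1903 (U = 43*44 + 11 = 1892 + 11 = 1903)
√(U + 38794) = √(1903 + 38794) = √40697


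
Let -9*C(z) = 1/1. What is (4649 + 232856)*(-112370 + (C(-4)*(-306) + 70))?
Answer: -26663736330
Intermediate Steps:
C(z) = -1/9 (C(z) = -1/9/1 = -1/9*1 = -1/9)
(4649 + 232856)*(-112370 + (C(-4)*(-306) + 70)) = (4649 + 232856)*(-112370 + (-1/9*(-306) + 70)) = 237505*(-112370 + (34 + 70)) = 237505*(-112370 + 104) = 237505*(-112266) = -26663736330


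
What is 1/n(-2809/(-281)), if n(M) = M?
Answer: 281/2809 ≈ 0.10004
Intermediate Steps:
1/n(-2809/(-281)) = 1/(-2809/(-281)) = 1/(-2809*(-1/281)) = 1/(2809/281) = 281/2809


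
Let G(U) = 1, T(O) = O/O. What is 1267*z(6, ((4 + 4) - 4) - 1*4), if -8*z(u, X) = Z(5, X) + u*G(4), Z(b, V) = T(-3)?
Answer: -8869/8 ≈ -1108.6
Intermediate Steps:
T(O) = 1
Z(b, V) = 1
z(u, X) = -⅛ - u/8 (z(u, X) = -(1 + u*1)/8 = -(1 + u)/8 = -⅛ - u/8)
1267*z(6, ((4 + 4) - 4) - 1*4) = 1267*(-⅛ - ⅛*6) = 1267*(-⅛ - ¾) = 1267*(-7/8) = -8869/8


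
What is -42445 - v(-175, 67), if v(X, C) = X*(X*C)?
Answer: -2094320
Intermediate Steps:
v(X, C) = C*X² (v(X, C) = X*(C*X) = C*X²)
-42445 - v(-175, 67) = -42445 - 67*(-175)² = -42445 - 67*30625 = -42445 - 1*2051875 = -42445 - 2051875 = -2094320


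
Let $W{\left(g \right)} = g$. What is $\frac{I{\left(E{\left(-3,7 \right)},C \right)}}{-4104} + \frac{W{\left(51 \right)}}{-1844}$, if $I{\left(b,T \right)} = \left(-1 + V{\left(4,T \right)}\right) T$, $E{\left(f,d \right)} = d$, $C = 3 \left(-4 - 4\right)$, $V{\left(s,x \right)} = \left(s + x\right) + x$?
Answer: $- \frac{10189}{35036} \approx -0.29082$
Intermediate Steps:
$V{\left(s,x \right)} = s + 2 x$
$C = -24$ ($C = 3 \left(-8\right) = -24$)
$I{\left(b,T \right)} = T \left(3 + 2 T\right)$ ($I{\left(b,T \right)} = \left(-1 + \left(4 + 2 T\right)\right) T = \left(3 + 2 T\right) T = T \left(3 + 2 T\right)$)
$\frac{I{\left(E{\left(-3,7 \right)},C \right)}}{-4104} + \frac{W{\left(51 \right)}}{-1844} = \frac{\left(-24\right) \left(3 + 2 \left(-24\right)\right)}{-4104} + \frac{51}{-1844} = - 24 \left(3 - 48\right) \left(- \frac{1}{4104}\right) + 51 \left(- \frac{1}{1844}\right) = \left(-24\right) \left(-45\right) \left(- \frac{1}{4104}\right) - \frac{51}{1844} = 1080 \left(- \frac{1}{4104}\right) - \frac{51}{1844} = - \frac{5}{19} - \frac{51}{1844} = - \frac{10189}{35036}$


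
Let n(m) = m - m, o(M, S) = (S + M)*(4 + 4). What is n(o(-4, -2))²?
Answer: 0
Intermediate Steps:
o(M, S) = 8*M + 8*S (o(M, S) = (M + S)*8 = 8*M + 8*S)
n(m) = 0
n(o(-4, -2))² = 0² = 0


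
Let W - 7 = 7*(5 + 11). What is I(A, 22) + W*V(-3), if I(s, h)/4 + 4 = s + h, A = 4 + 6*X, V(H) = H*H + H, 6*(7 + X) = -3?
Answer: 622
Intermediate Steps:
X = -15/2 (X = -7 + (⅙)*(-3) = -7 - ½ = -15/2 ≈ -7.5000)
V(H) = H + H² (V(H) = H² + H = H + H²)
A = -41 (A = 4 + 6*(-15/2) = 4 - 45 = -41)
W = 119 (W = 7 + 7*(5 + 11) = 7 + 7*16 = 7 + 112 = 119)
I(s, h) = -16 + 4*h + 4*s (I(s, h) = -16 + 4*(s + h) = -16 + 4*(h + s) = -16 + (4*h + 4*s) = -16 + 4*h + 4*s)
I(A, 22) + W*V(-3) = (-16 + 4*22 + 4*(-41)) + 119*(-3*(1 - 3)) = (-16 + 88 - 164) + 119*(-3*(-2)) = -92 + 119*6 = -92 + 714 = 622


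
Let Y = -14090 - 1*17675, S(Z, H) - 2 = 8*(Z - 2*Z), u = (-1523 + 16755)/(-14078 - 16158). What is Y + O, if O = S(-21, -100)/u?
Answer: -3595475/112 ≈ -32102.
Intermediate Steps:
u = -3808/7559 (u = 15232/(-30236) = 15232*(-1/30236) = -3808/7559 ≈ -0.50377)
S(Z, H) = 2 - 8*Z (S(Z, H) = 2 + 8*(Z - 2*Z) = 2 + 8*(-Z) = 2 - 8*Z)
Y = -31765 (Y = -14090 - 17675 = -31765)
O = -37795/112 (O = (2 - 8*(-21))/(-3808/7559) = (2 + 168)*(-7559/3808) = 170*(-7559/3808) = -37795/112 ≈ -337.46)
Y + O = -31765 - 37795/112 = -3595475/112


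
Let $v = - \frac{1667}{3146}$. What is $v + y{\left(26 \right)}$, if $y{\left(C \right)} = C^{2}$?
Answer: $\frac{2125029}{3146} \approx 675.47$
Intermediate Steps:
$v = - \frac{1667}{3146}$ ($v = \left(-1667\right) \frac{1}{3146} = - \frac{1667}{3146} \approx -0.52988$)
$v + y{\left(26 \right)} = - \frac{1667}{3146} + 26^{2} = - \frac{1667}{3146} + 676 = \frac{2125029}{3146}$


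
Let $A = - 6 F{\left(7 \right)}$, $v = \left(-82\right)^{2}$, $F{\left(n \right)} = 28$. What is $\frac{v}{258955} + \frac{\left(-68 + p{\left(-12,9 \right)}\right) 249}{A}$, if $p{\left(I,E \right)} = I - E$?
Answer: $\frac{1913277129}{14501480} \approx 131.94$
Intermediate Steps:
$v = 6724$
$A = -168$ ($A = \left(-6\right) 28 = -168$)
$\frac{v}{258955} + \frac{\left(-68 + p{\left(-12,9 \right)}\right) 249}{A} = \frac{6724}{258955} + \frac{\left(-68 - 21\right) 249}{-168} = 6724 \cdot \frac{1}{258955} + \left(-68 - 21\right) 249 \left(- \frac{1}{168}\right) = \frac{6724}{258955} + \left(-68 - 21\right) 249 \left(- \frac{1}{168}\right) = \frac{6724}{258955} + \left(-89\right) 249 \left(- \frac{1}{168}\right) = \frac{6724}{258955} - - \frac{7387}{56} = \frac{6724}{258955} + \frac{7387}{56} = \frac{1913277129}{14501480}$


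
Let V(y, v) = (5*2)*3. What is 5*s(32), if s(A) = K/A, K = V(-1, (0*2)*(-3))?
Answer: 75/16 ≈ 4.6875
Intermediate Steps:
V(y, v) = 30 (V(y, v) = 10*3 = 30)
K = 30
s(A) = 30/A
5*s(32) = 5*(30/32) = 5*(30*(1/32)) = 5*(15/16) = 75/16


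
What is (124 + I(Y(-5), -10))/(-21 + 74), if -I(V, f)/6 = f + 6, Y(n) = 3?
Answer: 148/53 ≈ 2.7925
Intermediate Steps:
I(V, f) = -36 - 6*f (I(V, f) = -6*(f + 6) = -6*(6 + f) = -36 - 6*f)
(124 + I(Y(-5), -10))/(-21 + 74) = (124 + (-36 - 6*(-10)))/(-21 + 74) = (124 + (-36 + 60))/53 = (124 + 24)/53 = (1/53)*148 = 148/53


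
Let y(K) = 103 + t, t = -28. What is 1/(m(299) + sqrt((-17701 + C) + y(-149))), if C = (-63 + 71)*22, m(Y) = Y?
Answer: 299/106851 - 5*I*sqrt(698)/106851 ≈ 0.0027983 - 0.0012363*I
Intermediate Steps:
y(K) = 75 (y(K) = 103 - 28 = 75)
C = 176 (C = 8*22 = 176)
1/(m(299) + sqrt((-17701 + C) + y(-149))) = 1/(299 + sqrt((-17701 + 176) + 75)) = 1/(299 + sqrt(-17525 + 75)) = 1/(299 + sqrt(-17450)) = 1/(299 + 5*I*sqrt(698))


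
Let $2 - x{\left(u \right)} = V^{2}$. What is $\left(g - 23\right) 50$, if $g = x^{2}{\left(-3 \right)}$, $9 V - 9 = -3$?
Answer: $- \frac{83350}{81} \approx -1029.0$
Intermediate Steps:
$V = \frac{2}{3}$ ($V = 1 + \frac{1}{9} \left(-3\right) = 1 - \frac{1}{3} = \frac{2}{3} \approx 0.66667$)
$x{\left(u \right)} = \frac{14}{9}$ ($x{\left(u \right)} = 2 - \left(\frac{2}{3}\right)^{2} = 2 - \frac{4}{9} = \frac{14}{9}$)
$g = \frac{196}{81}$ ($g = \left(\frac{14}{9}\right)^{2} = \frac{196}{81} \approx 2.4198$)
$\left(g - 23\right) 50 = \left(\frac{196}{81} - 23\right) 50 = \left(- \frac{1667}{81}\right) 50 = - \frac{83350}{81}$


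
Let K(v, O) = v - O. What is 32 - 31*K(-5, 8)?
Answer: 435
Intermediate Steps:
32 - 31*K(-5, 8) = 32 - 31*(-5 - 1*8) = 32 - 31*(-5 - 8) = 32 - 31*(-13) = 32 + 403 = 435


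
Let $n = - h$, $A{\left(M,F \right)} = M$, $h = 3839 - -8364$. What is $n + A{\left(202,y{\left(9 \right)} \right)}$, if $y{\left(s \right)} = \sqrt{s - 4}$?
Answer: $-12001$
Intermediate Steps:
$h = 12203$ ($h = 3839 + 8364 = 12203$)
$y{\left(s \right)} = \sqrt{-4 + s}$
$n = -12203$ ($n = \left(-1\right) 12203 = -12203$)
$n + A{\left(202,y{\left(9 \right)} \right)} = -12203 + 202 = -12001$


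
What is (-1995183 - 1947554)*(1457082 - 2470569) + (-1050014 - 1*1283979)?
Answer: 3995910359926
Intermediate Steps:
(-1995183 - 1947554)*(1457082 - 2470569) + (-1050014 - 1*1283979) = -3942737*(-1013487) + (-1050014 - 1283979) = 3995912693919 - 2333993 = 3995910359926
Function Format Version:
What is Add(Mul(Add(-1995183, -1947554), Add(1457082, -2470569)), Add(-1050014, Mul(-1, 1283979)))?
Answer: 3995910359926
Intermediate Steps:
Add(Mul(Add(-1995183, -1947554), Add(1457082, -2470569)), Add(-1050014, Mul(-1, 1283979))) = Add(Mul(-3942737, -1013487), Add(-1050014, -1283979)) = Add(3995912693919, -2333993) = 3995910359926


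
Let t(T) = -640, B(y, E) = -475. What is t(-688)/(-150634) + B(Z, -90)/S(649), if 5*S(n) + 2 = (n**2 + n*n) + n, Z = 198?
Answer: 4784095/3341890607 ≈ 0.0014316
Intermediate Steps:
S(n) = -2/5 + n/5 + 2*n**2/5 (S(n) = -2/5 + ((n**2 + n*n) + n)/5 = -2/5 + ((n**2 + n**2) + n)/5 = -2/5 + (2*n**2 + n)/5 = -2/5 + (n + 2*n**2)/5 = -2/5 + (n/5 + 2*n**2/5) = -2/5 + n/5 + 2*n**2/5)
t(-688)/(-150634) + B(Z, -90)/S(649) = -640/(-150634) - 475/(-2/5 + (1/5)*649 + (2/5)*649**2) = -640*(-1/150634) - 475/(-2/5 + 649/5 + (2/5)*421201) = 320/75317 - 475/(-2/5 + 649/5 + 842402/5) = 320/75317 - 475/843049/5 = 320/75317 - 475*5/843049 = 320/75317 - 125/44371 = 4784095/3341890607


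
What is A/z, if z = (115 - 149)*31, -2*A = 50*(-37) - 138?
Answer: -497/527 ≈ -0.94307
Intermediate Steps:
A = 994 (A = -(50*(-37) - 138)/2 = -(-1850 - 138)/2 = -1/2*(-1988) = 994)
z = -1054 (z = -34*31 = -1054)
A/z = 994/(-1054) = 994*(-1/1054) = -497/527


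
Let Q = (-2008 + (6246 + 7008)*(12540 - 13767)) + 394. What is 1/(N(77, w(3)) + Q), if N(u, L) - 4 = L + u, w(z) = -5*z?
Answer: -1/16264206 ≈ -6.1485e-8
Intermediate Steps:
N(u, L) = 4 + L + u (N(u, L) = 4 + (L + u) = 4 + L + u)
Q = -16264272 (Q = (-2008 + 13254*(-1227)) + 394 = (-2008 - 16262658) + 394 = -16264666 + 394 = -16264272)
1/(N(77, w(3)) + Q) = 1/((4 - 5*3 + 77) - 16264272) = 1/((4 - 15 + 77) - 16264272) = 1/(66 - 16264272) = 1/(-16264206) = -1/16264206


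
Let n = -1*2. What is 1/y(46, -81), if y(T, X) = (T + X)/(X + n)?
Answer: 83/35 ≈ 2.3714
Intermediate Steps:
n = -2
y(T, X) = (T + X)/(-2 + X) (y(T, X) = (T + X)/(X - 2) = (T + X)/(-2 + X))
1/y(46, -81) = 1/((46 - 81)/(-2 - 81)) = 1/(-35/(-83)) = 1/(-1/83*(-35)) = 1/(35/83) = 83/35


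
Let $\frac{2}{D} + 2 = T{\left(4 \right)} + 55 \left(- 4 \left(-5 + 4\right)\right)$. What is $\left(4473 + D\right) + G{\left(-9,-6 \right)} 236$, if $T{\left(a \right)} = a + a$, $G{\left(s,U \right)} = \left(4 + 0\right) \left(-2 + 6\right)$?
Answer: $\frac{932138}{113} \approx 8249.0$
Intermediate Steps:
$G{\left(s,U \right)} = 16$ ($G{\left(s,U \right)} = 4 \cdot 4 = 16$)
$T{\left(a \right)} = 2 a$
$D = \frac{1}{113}$ ($D = \frac{2}{-2 + \left(2 \cdot 4 + 55 \left(- 4 \left(-5 + 4\right)\right)\right)} = \frac{2}{-2 + \left(8 + 55 \left(\left(-4\right) \left(-1\right)\right)\right)} = \frac{2}{-2 + \left(8 + 55 \cdot 4\right)} = \frac{2}{-2 + \left(8 + 220\right)} = \frac{2}{-2 + 228} = \frac{2}{226} = 2 \cdot \frac{1}{226} = \frac{1}{113} \approx 0.0088496$)
$\left(4473 + D\right) + G{\left(-9,-6 \right)} 236 = \left(4473 + \frac{1}{113}\right) + 16 \cdot 236 = \frac{505450}{113} + 3776 = \frac{932138}{113}$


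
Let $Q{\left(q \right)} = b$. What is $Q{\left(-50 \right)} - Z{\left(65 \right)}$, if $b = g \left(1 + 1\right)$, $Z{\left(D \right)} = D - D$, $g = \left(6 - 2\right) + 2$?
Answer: $12$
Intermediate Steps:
$g = 6$ ($g = 4 + 2 = 6$)
$Z{\left(D \right)} = 0$
$b = 12$ ($b = 6 \left(1 + 1\right) = 6 \cdot 2 = 12$)
$Q{\left(q \right)} = 12$
$Q{\left(-50 \right)} - Z{\left(65 \right)} = 12 - 0 = 12 + 0 = 12$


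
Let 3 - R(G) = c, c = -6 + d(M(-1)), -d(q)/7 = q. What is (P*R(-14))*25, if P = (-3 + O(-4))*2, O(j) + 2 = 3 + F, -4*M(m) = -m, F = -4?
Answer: -2175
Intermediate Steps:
M(m) = m/4 (M(m) = -(-1)*m/4 = m/4)
d(q) = -7*q
O(j) = -3 (O(j) = -2 + (3 - 4) = -2 - 1 = -3)
c = -17/4 (c = -6 - 7*(-1)/4 = -6 - 7*(-¼) = -6 + 7/4 = -17/4 ≈ -4.2500)
R(G) = 29/4 (R(G) = 3 - 1*(-17/4) = 3 + 17/4 = 29/4)
P = -12 (P = (-3 - 3)*2 = -6*2 = -12)
(P*R(-14))*25 = -12*29/4*25 = -87*25 = -2175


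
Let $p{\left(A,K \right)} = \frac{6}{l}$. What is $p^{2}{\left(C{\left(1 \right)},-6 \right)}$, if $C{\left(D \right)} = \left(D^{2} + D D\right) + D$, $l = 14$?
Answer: $\frac{9}{49} \approx 0.18367$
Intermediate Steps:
$C{\left(D \right)} = D + 2 D^{2}$ ($C{\left(D \right)} = \left(D^{2} + D^{2}\right) + D = 2 D^{2} + D = D + 2 D^{2}$)
$p{\left(A,K \right)} = \frac{3}{7}$ ($p{\left(A,K \right)} = \frac{6}{14} = 6 \cdot \frac{1}{14} = \frac{3}{7}$)
$p^{2}{\left(C{\left(1 \right)},-6 \right)} = \left(\frac{3}{7}\right)^{2} = \frac{9}{49}$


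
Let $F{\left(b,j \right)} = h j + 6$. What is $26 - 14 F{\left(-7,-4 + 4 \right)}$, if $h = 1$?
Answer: $-58$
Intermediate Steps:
$F{\left(b,j \right)} = 6 + j$ ($F{\left(b,j \right)} = 1 j + 6 = j + 6 = 6 + j$)
$26 - 14 F{\left(-7,-4 + 4 \right)} = 26 - 14 \left(6 + \left(-4 + 4\right)\right) = 26 - 14 \left(6 + 0\right) = 26 - 84 = -58$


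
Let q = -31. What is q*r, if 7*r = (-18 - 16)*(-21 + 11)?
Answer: -10540/7 ≈ -1505.7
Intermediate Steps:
r = 340/7 (r = ((-18 - 16)*(-21 + 11))/7 = (-34*(-10))/7 = (⅐)*340 = 340/7 ≈ 48.571)
q*r = -31*340/7 = -10540/7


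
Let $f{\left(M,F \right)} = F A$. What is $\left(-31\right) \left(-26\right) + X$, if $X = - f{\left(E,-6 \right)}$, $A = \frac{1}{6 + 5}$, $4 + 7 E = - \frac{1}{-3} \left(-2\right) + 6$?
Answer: $\frac{8872}{11} \approx 806.54$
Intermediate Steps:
$E = \frac{4}{21}$ ($E = - \frac{4}{7} + \frac{- \frac{1}{-3} \left(-2\right) + 6}{7} = - \frac{4}{7} + \frac{\left(-1\right) \left(- \frac{1}{3}\right) \left(-2\right) + 6}{7} = - \frac{4}{7} + \frac{\frac{1}{3} \left(-2\right) + 6}{7} = - \frac{4}{7} + \frac{- \frac{2}{3} + 6}{7} = - \frac{4}{7} + \frac{1}{7} \cdot \frac{16}{3} = - \frac{4}{7} + \frac{16}{21} = \frac{4}{21} \approx 0.19048$)
$A = \frac{1}{11} \approx 0.090909$
$f{\left(M,F \right)} = \frac{F}{11}$ ($f{\left(M,F \right)} = F \frac{1}{11} = \frac{F}{11}$)
$X = \frac{6}{11}$ ($X = - \frac{-6}{11} = \left(-1\right) \left(- \frac{6}{11}\right) = \frac{6}{11} \approx 0.54545$)
$\left(-31\right) \left(-26\right) + X = \left(-31\right) \left(-26\right) + \frac{6}{11} = 806 + \frac{6}{11} = \frac{8872}{11}$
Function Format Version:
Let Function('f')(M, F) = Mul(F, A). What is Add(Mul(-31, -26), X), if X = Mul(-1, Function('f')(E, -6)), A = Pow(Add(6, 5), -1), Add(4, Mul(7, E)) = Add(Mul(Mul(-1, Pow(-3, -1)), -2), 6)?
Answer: Rational(8872, 11) ≈ 806.54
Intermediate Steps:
E = Rational(4, 21) (E = Add(Rational(-4, 7), Mul(Rational(1, 7), Add(Mul(Mul(-1, Pow(-3, -1)), -2), 6))) = Add(Rational(-4, 7), Mul(Rational(1, 7), Add(Mul(Mul(-1, Rational(-1, 3)), -2), 6))) = Add(Rational(-4, 7), Mul(Rational(1, 7), Add(Mul(Rational(1, 3), -2), 6))) = Add(Rational(-4, 7), Mul(Rational(1, 7), Add(Rational(-2, 3), 6))) = Add(Rational(-4, 7), Mul(Rational(1, 7), Rational(16, 3))) = Add(Rational(-4, 7), Rational(16, 21)) = Rational(4, 21) ≈ 0.19048)
A = Rational(1, 11) (A = Pow(11, -1) = Rational(1, 11) ≈ 0.090909)
Function('f')(M, F) = Mul(Rational(1, 11), F) (Function('f')(M, F) = Mul(F, Rational(1, 11)) = Mul(Rational(1, 11), F))
X = Rational(6, 11) (X = Mul(-1, Mul(Rational(1, 11), -6)) = Mul(-1, Rational(-6, 11)) = Rational(6, 11) ≈ 0.54545)
Add(Mul(-31, -26), X) = Add(Mul(-31, -26), Rational(6, 11)) = Add(806, Rational(6, 11)) = Rational(8872, 11)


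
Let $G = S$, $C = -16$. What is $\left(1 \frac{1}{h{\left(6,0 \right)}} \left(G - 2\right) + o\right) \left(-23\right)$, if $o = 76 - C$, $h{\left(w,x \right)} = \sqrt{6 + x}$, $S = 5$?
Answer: $-2116 - \frac{23 \sqrt{6}}{2} \approx -2144.2$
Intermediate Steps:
$G = 5$
$o = 92$ ($o = 76 - -16 = 76 + 16 = 92$)
$\left(1 \frac{1}{h{\left(6,0 \right)}} \left(G - 2\right) + o\right) \left(-23\right) = \left(1 \frac{1}{\sqrt{6 + 0}} \left(5 - 2\right) + 92\right) \left(-23\right) = \left(1 \frac{1}{\sqrt{6}} \cdot 3 + 92\right) \left(-23\right) = \left(1 \frac{\sqrt{6}}{6} \cdot 3 + 92\right) \left(-23\right) = \left(\frac{\sqrt{6}}{6} \cdot 3 + 92\right) \left(-23\right) = \left(\frac{\sqrt{6}}{2} + 92\right) \left(-23\right) = \left(92 + \frac{\sqrt{6}}{2}\right) \left(-23\right) = -2116 - \frac{23 \sqrt{6}}{2}$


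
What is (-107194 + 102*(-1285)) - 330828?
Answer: -569092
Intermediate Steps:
(-107194 + 102*(-1285)) - 330828 = (-107194 - 131070) - 330828 = -238264 - 330828 = -569092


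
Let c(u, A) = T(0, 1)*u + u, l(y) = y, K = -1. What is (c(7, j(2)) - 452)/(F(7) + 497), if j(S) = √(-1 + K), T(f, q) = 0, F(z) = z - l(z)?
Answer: -445/497 ≈ -0.89537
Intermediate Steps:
F(z) = 0 (F(z) = z - z = 0)
j(S) = I*√2 (j(S) = √(-1 - 1) = √(-2) = I*√2)
c(u, A) = u (c(u, A) = 0*u + u = 0 + u = u)
(c(7, j(2)) - 452)/(F(7) + 497) = (7 - 452)/(0 + 497) = -445/497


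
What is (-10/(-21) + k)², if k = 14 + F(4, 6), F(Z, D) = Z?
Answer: 150544/441 ≈ 341.37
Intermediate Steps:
k = 18 (k = 14 + 4 = 18)
(-10/(-21) + k)² = (-10/(-21) + 18)² = (-10*(-1/21) + 18)² = (10/21 + 18)² = (388/21)² = 150544/441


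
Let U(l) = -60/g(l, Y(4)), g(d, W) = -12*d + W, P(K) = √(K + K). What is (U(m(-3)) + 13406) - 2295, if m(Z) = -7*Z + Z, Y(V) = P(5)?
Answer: 259148333/23323 + 30*√10/23323 ≈ 11111.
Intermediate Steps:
P(K) = √2*√K (P(K) = √(2*K) = √2*√K)
Y(V) = √10 (Y(V) = √2*√5 = √10)
g(d, W) = W - 12*d
m(Z) = -6*Z
U(l) = -60/(√10 - 12*l)
(U(m(-3)) + 13406) - 2295 = (60/(-√10 + 12*(-6*(-3))) + 13406) - 2295 = (60/(-√10 + 12*18) + 13406) - 2295 = (60/(-√10 + 216) + 13406) - 2295 = (60/(216 - √10) + 13406) - 2295 = (13406 + 60/(216 - √10)) - 2295 = 11111 + 60/(216 - √10)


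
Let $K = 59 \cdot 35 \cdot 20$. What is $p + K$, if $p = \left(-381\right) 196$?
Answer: $-33376$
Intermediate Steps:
$p = -74676$
$K = 41300$ ($K = 2065 \cdot 20 = 41300$)
$p + K = -74676 + 41300 = -33376$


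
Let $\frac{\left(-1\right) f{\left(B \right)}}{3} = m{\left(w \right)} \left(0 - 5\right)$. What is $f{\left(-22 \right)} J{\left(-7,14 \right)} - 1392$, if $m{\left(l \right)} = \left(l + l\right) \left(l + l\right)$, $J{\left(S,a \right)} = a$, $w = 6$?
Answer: $28848$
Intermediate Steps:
$m{\left(l \right)} = 4 l^{2}$ ($m{\left(l \right)} = 2 l 2 l = 4 l^{2}$)
$f{\left(B \right)} = 2160$ ($f{\left(B \right)} = - 3 \cdot 4 \cdot 6^{2} \left(0 - 5\right) = - 3 \cdot 4 \cdot 36 \left(-5\right) = - 3 \cdot 144 \left(-5\right) = \left(-3\right) \left(-720\right) = 2160$)
$f{\left(-22 \right)} J{\left(-7,14 \right)} - 1392 = 2160 \cdot 14 - 1392 = 30240 - 1392 = 28848$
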